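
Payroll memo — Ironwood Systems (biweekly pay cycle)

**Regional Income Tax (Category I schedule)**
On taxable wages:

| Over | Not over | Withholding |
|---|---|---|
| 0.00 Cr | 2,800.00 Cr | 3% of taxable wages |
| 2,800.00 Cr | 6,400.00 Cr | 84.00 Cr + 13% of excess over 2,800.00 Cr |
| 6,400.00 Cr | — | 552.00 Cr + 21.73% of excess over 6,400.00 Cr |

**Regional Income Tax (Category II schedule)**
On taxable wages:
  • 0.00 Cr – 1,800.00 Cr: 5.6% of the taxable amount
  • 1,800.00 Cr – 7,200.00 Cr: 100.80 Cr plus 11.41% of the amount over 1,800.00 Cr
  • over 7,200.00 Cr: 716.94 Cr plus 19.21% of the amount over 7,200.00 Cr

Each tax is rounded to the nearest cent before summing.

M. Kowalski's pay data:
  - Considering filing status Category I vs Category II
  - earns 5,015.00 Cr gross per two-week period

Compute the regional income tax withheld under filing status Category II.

Regional Income Tax (Category II): taxable = 5,015.00 Cr
  100.80 Cr + 11.41% × (5,015.00 Cr − 1,800.00 Cr) = 100.80 Cr + 11.41% × 3,215.00 Cr = 467.63 Cr

467.63 Cr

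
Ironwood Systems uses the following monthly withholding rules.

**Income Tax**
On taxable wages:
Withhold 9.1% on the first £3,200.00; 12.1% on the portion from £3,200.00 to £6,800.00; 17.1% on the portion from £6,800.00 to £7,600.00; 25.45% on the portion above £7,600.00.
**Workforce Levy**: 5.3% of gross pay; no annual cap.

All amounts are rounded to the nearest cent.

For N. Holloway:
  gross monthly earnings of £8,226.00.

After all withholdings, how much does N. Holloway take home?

£6,767.10

Income Tax: taxable = £8,226.00
  £863.60 + 25.45% × (£8,226.00 − £7,600.00) = £863.60 + 25.45% × £626.00 = £1,022.92
Workforce Levy: 5.3% × £8,226.00 = £435.98
Total withheld: £1,022.92 + £435.98 = £1,458.90
Net pay: £8,226.00 − £1,458.90 = £6,767.10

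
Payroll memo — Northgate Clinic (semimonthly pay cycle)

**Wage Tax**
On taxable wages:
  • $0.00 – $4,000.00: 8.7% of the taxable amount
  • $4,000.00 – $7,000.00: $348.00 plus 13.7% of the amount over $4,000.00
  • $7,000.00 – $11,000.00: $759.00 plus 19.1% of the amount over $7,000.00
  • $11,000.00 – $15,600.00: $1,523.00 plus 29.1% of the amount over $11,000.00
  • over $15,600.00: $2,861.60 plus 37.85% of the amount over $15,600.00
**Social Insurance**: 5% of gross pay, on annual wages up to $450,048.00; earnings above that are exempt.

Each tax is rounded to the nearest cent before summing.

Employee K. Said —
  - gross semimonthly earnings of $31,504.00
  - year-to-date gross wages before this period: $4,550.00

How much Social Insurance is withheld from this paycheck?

$1,575.20

Social Insurance: 5% × $31,504.00 = $1,575.20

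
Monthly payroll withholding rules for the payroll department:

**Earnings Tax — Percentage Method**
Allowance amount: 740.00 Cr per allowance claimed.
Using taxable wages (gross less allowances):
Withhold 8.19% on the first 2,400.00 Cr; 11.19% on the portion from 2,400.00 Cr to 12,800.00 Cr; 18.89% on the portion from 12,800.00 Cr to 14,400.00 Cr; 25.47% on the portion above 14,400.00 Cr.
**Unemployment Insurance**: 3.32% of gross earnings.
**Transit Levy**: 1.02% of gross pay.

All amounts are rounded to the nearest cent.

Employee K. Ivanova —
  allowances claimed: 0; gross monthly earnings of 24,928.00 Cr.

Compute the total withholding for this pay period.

Earnings Tax: taxable = 24,928.00 Cr
  1,662.56 Cr + 25.47% × (24,928.00 Cr − 14,400.00 Cr) = 1,662.56 Cr + 25.47% × 10,528.00 Cr = 4,344.04 Cr
Unemployment Insurance: 3.32% × 24,928.00 Cr = 827.61 Cr
Transit Levy: 1.02% × 24,928.00 Cr = 254.27 Cr
Total: 4,344.04 Cr + 827.61 Cr + 254.27 Cr = 5,425.92 Cr

5,425.92 Cr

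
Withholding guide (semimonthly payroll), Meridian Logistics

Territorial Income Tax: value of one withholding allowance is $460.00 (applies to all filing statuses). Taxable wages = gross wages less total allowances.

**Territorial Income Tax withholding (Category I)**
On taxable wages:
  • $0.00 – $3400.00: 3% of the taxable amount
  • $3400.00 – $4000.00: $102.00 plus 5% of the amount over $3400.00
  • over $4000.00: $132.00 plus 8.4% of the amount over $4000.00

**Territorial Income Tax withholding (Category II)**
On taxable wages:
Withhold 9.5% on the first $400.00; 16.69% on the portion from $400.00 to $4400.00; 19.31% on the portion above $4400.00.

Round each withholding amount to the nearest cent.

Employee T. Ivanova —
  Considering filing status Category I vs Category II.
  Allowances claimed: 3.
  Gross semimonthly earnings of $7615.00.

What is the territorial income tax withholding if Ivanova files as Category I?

$319.74

Territorial Income Tax (Category I): taxable = $7615.00 − 3×$460.00 = $6235.00
  $132.00 + 8.4% × ($6235.00 − $4000.00) = $132.00 + 8.4% × $2235.00 = $319.74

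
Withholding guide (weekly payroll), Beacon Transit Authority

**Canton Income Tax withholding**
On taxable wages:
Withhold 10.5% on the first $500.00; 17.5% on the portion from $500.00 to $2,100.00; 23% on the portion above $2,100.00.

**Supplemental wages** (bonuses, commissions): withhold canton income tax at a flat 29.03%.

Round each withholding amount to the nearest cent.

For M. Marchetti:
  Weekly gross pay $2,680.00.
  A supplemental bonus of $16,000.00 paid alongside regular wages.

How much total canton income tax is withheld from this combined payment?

$5,110.70

Canton Income Tax: taxable = $2,680.00
  $332.50 + 23% × ($2,680.00 − $2,100.00) = $332.50 + 23% × $580.00 = $465.90
Supplemental (29.03% flat on bonus): 29.03% × $16,000.00 = $4,644.80
Total canton income tax: $465.90 + $4,644.80 = $5,110.70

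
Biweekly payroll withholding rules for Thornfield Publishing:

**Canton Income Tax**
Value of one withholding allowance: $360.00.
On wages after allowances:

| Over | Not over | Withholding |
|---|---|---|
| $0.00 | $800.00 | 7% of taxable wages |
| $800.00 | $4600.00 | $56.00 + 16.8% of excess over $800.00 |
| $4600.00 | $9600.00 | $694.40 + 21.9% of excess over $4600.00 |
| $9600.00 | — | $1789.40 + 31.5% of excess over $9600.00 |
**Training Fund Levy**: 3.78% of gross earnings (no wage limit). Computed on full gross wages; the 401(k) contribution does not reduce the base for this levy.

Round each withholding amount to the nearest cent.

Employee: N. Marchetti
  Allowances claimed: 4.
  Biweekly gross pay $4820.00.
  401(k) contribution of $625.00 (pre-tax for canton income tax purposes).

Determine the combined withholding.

$566.64

Canton Income Tax: taxable = $4820.00 − $625.00 − 4×$360.00 = $2755.00
  $56.00 + 16.8% × ($2755.00 − $800.00) = $56.00 + 16.8% × $1955.00 = $384.44
Training Fund Levy: 3.78% × $4820.00 = $182.20
Total: $384.44 + $182.20 = $566.64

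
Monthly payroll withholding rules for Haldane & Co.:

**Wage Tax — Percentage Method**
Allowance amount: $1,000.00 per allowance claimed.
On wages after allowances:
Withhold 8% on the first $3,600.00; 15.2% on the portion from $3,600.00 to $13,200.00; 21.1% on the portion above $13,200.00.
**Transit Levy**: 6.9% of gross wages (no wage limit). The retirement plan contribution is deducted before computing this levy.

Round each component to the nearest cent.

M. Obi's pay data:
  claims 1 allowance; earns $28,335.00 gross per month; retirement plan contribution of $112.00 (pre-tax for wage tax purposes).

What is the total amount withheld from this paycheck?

Wage Tax: taxable = $28,335.00 − $112.00 − 1×$1,000.00 = $27,223.00
  $1,747.20 + 21.1% × ($27,223.00 − $13,200.00) = $1,747.20 + 21.1% × $14,023.00 = $4,706.05
Transit Levy: 6.9% × $28,223.00 = $1,947.39
Total: $4,706.05 + $1,947.39 = $6,653.44

$6,653.44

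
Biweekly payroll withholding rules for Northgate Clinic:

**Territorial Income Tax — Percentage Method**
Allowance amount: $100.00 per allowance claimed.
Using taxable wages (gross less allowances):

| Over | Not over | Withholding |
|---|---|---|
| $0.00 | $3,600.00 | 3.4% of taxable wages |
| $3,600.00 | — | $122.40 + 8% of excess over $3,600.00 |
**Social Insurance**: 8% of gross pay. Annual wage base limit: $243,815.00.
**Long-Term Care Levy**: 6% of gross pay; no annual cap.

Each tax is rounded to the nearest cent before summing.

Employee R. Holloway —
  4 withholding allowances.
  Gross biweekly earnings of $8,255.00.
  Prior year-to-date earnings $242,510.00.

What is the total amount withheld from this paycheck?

Territorial Income Tax: taxable = $8,255.00 − 4×$100.00 = $7,855.00
  $122.40 + 8% × ($7,855.00 − $3,600.00) = $122.40 + 8% × $4,255.00 = $462.80
Social Insurance: cap $243,815.00 − YTD $242,510.00 = $1,305.00 subject; 8% × $1,305.00 = $104.40
Long-Term Care Levy: 6% × $8,255.00 = $495.30
Total: $462.80 + $104.40 + $495.30 = $1,062.50

$1,062.50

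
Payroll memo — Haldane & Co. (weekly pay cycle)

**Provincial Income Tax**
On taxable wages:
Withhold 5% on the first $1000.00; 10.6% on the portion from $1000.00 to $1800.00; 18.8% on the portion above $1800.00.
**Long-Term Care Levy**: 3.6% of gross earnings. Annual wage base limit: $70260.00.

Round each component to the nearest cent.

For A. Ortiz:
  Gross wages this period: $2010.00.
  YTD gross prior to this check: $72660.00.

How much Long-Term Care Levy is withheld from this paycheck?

$0.00

Long-Term Care Levy: YTD $72660.00 ≥ cap $70260.00 → $0.00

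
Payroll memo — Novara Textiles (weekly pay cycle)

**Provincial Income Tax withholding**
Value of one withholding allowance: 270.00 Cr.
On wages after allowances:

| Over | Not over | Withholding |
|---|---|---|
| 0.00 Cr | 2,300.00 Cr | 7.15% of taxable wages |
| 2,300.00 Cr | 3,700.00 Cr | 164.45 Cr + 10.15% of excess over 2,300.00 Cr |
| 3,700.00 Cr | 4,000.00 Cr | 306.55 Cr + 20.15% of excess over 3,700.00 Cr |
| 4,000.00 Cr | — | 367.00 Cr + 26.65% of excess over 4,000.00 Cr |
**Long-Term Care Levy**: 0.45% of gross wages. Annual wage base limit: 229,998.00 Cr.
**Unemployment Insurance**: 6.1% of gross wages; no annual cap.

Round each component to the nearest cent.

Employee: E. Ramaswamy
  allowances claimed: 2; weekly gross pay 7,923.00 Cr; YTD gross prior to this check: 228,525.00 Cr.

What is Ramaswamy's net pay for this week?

6,164.50 Cr

Provincial Income Tax: taxable = 7,923.00 Cr − 2×270.00 Cr = 7,383.00 Cr
  367.00 Cr + 26.65% × (7,383.00 Cr − 4,000.00 Cr) = 367.00 Cr + 26.65% × 3,383.00 Cr = 1,268.57 Cr
Long-Term Care Levy: cap 229,998.00 Cr − YTD 228,525.00 Cr = 1,473.00 Cr subject; 0.45% × 1,473.00 Cr = 6.63 Cr
Unemployment Insurance: 6.1% × 7,923.00 Cr = 483.30 Cr
Total withheld: 1,268.57 Cr + 6.63 Cr + 483.30 Cr = 1,758.50 Cr
Net pay: 7,923.00 Cr − 1,758.50 Cr = 6,164.50 Cr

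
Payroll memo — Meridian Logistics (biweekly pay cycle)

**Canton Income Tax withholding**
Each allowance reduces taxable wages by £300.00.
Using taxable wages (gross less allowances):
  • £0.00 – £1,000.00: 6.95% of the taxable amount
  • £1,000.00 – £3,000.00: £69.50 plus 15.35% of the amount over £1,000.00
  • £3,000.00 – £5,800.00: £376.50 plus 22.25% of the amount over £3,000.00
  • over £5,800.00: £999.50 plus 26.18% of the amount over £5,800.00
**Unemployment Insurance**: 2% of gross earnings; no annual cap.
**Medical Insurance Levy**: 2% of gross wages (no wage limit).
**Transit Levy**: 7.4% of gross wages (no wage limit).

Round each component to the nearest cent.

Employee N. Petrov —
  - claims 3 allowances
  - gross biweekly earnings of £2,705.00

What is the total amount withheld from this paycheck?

£501.44

Canton Income Tax: taxable = £2,705.00 − 3×£300.00 = £1,805.00
  £69.50 + 15.35% × (£1,805.00 − £1,000.00) = £69.50 + 15.35% × £805.00 = £193.07
Unemployment Insurance: 2% × £2,705.00 = £54.10
Medical Insurance Levy: 2% × £2,705.00 = £54.10
Transit Levy: 7.4% × £2,705.00 = £200.17
Total: £193.07 + £54.10 + £54.10 + £200.17 = £501.44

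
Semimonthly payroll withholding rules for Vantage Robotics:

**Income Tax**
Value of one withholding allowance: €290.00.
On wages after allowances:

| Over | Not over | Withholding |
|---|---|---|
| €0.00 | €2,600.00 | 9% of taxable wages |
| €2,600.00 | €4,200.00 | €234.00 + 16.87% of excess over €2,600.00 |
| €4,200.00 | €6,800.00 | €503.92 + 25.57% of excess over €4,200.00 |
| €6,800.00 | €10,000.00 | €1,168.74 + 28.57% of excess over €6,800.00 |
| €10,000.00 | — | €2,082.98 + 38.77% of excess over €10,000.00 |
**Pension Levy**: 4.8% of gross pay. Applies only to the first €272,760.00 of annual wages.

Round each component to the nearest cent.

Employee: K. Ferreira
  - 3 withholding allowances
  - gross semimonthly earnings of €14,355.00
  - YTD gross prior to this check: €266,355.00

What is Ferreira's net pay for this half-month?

€10,613.45

Income Tax: taxable = €14,355.00 − 3×€290.00 = €13,485.00
  €2,082.98 + 38.77% × (€13,485.00 − €10,000.00) = €2,082.98 + 38.77% × €3,485.00 = €3,434.11
Pension Levy: cap €272,760.00 − YTD €266,355.00 = €6,405.00 subject; 4.8% × €6,405.00 = €307.44
Total withheld: €3,434.11 + €307.44 = €3,741.55
Net pay: €14,355.00 − €3,741.55 = €10,613.45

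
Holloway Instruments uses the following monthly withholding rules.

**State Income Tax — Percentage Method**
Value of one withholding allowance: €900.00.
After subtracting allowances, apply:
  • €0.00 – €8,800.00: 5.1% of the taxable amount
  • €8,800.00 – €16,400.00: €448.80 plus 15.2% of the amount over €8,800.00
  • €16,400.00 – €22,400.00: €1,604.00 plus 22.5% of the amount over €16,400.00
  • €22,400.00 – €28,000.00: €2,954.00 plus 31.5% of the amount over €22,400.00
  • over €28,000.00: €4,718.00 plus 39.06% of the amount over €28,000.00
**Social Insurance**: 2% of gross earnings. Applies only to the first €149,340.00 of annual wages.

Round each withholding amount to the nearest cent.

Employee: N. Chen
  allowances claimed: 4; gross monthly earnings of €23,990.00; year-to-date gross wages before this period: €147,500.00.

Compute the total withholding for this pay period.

€2,538.55

State Income Tax: taxable = €23,990.00 − 4×€900.00 = €20,390.00
  €1,604.00 + 22.5% × (€20,390.00 − €16,400.00) = €1,604.00 + 22.5% × €3,990.00 = €2,501.75
Social Insurance: cap €149,340.00 − YTD €147,500.00 = €1,840.00 subject; 2% × €1,840.00 = €36.80
Total: €2,501.75 + €36.80 = €2,538.55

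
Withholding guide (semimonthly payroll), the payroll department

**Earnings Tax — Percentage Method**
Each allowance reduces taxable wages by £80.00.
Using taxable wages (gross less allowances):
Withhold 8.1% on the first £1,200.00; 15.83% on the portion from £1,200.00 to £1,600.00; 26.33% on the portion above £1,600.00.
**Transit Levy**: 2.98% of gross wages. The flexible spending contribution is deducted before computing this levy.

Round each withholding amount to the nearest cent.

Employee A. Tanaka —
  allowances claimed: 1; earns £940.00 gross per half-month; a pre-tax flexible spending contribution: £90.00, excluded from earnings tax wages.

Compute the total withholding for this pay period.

Earnings Tax: taxable = £940.00 − £90.00 − 1×£80.00 = £770.00
  8.1% × £770.00 = £62.37
Transit Levy: 2.98% × £850.00 = £25.33
Total: £62.37 + £25.33 = £87.70

£87.70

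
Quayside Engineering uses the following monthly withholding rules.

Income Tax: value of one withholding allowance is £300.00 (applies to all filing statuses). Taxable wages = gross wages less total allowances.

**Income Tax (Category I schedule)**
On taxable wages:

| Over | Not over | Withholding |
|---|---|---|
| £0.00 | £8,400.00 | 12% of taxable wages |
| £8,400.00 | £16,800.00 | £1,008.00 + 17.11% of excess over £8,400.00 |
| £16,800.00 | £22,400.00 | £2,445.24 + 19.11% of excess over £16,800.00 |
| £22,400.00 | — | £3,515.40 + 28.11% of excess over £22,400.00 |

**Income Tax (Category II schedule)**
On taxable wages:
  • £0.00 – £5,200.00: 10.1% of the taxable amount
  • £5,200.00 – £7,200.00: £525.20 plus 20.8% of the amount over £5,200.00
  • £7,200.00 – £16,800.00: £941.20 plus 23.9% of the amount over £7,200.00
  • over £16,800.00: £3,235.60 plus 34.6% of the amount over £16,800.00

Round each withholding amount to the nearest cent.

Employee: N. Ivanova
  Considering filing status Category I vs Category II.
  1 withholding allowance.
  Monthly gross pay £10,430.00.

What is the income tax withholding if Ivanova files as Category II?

Income Tax (Category II): taxable = £10,430.00 − 1×£300.00 = £10,130.00
  £941.20 + 23.9% × (£10,130.00 − £7,200.00) = £941.20 + 23.9% × £2,930.00 = £1,641.47

£1,641.47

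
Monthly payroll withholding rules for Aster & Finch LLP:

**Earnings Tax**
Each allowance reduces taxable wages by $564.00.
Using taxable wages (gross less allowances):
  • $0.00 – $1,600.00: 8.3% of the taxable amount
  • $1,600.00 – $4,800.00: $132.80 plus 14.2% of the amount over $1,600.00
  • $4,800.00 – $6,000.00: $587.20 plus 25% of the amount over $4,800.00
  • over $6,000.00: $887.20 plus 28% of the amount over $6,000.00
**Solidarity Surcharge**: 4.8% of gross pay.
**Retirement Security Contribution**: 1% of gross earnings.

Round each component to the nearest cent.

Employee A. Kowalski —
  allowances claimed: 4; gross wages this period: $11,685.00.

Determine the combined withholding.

$2,525.05

Earnings Tax: taxable = $11,685.00 − 4×$564.00 = $9,429.00
  $887.20 + 28% × ($9,429.00 − $6,000.00) = $887.20 + 28% × $3,429.00 = $1,847.32
Solidarity Surcharge: 4.8% × $11,685.00 = $560.88
Retirement Security Contribution: 1% × $11,685.00 = $116.85
Total: $1,847.32 + $560.88 + $116.85 = $2,525.05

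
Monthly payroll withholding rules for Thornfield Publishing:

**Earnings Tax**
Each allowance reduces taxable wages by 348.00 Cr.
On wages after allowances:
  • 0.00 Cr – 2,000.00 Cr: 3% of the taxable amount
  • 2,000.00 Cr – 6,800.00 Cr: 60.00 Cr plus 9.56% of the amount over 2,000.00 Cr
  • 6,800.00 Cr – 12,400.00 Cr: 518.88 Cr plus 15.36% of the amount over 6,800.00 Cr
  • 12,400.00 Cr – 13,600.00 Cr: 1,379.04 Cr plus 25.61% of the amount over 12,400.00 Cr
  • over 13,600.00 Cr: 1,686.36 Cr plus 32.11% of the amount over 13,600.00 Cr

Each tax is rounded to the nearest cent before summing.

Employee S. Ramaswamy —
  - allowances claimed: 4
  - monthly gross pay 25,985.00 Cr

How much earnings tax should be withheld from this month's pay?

5,216.21 Cr

Earnings Tax: taxable = 25,985.00 Cr − 4×348.00 Cr = 24,593.00 Cr
  1,686.36 Cr + 32.11% × (24,593.00 Cr − 13,600.00 Cr) = 1,686.36 Cr + 32.11% × 10,993.00 Cr = 5,216.21 Cr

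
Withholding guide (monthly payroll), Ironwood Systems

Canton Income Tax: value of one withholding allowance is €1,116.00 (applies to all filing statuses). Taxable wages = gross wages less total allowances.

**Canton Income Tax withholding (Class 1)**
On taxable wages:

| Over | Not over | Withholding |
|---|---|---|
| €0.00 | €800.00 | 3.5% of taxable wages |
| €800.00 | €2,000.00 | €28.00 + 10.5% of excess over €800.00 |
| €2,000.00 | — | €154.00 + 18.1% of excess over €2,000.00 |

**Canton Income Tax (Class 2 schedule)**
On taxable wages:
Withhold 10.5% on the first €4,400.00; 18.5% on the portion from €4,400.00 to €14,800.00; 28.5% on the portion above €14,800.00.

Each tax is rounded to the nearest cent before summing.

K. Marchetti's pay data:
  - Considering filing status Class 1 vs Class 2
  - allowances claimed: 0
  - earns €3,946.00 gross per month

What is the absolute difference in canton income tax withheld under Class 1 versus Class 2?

€91.90

Canton Income Tax (Class 1): taxable = €3,946.00
  €154.00 + 18.1% × (€3,946.00 − €2,000.00) = €154.00 + 18.1% × €1,946.00 = €506.23
Canton Income Tax (Class 2): taxable = €3,946.00
  10.5% × €3,946.00 = €414.33
Difference: |€506.23 − €414.33| = €91.90 (higher under Class 1)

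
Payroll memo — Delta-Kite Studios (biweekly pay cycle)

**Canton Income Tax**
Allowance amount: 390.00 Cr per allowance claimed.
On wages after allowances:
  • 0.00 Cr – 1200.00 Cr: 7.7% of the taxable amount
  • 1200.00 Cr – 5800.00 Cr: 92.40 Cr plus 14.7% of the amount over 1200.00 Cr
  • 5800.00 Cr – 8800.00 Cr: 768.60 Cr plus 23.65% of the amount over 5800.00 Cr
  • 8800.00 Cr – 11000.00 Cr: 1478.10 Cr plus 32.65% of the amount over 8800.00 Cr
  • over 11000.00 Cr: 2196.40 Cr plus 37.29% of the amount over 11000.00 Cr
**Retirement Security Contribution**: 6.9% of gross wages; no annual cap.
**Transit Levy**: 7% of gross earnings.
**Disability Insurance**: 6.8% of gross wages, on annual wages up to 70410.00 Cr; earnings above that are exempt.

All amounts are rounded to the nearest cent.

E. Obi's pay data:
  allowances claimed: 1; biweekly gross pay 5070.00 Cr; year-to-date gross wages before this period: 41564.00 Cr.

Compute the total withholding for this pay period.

1653.45 Cr

Canton Income Tax: taxable = 5070.00 Cr − 1×390.00 Cr = 4680.00 Cr
  92.40 Cr + 14.7% × (4680.00 Cr − 1200.00 Cr) = 92.40 Cr + 14.7% × 3480.00 Cr = 603.96 Cr
Retirement Security Contribution: 6.9% × 5070.00 Cr = 349.83 Cr
Transit Levy: 7% × 5070.00 Cr = 354.90 Cr
Disability Insurance: 6.8% × 5070.00 Cr = 344.76 Cr
Total: 603.96 Cr + 349.83 Cr + 354.90 Cr + 344.76 Cr = 1653.45 Cr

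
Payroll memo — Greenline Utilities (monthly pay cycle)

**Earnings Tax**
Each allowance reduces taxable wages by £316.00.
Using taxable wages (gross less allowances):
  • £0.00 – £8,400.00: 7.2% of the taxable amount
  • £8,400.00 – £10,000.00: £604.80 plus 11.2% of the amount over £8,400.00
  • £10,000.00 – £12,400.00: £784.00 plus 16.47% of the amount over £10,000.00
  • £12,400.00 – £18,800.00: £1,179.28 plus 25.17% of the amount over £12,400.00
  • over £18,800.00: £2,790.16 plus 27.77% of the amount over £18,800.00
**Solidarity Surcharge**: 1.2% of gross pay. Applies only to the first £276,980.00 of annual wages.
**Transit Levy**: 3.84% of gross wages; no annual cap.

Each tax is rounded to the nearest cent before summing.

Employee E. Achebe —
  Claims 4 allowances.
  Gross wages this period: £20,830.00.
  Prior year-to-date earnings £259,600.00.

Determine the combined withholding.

Earnings Tax: taxable = £20,830.00 − 4×£316.00 = £19,566.00
  £2,790.16 + 27.77% × (£19,566.00 − £18,800.00) = £2,790.16 + 27.77% × £766.00 = £3,002.88
Solidarity Surcharge: cap £276,980.00 − YTD £259,600.00 = £17,380.00 subject; 1.2% × £17,380.00 = £208.56
Transit Levy: 3.84% × £20,830.00 = £799.87
Total: £3,002.88 + £208.56 + £799.87 = £4,011.31

£4,011.31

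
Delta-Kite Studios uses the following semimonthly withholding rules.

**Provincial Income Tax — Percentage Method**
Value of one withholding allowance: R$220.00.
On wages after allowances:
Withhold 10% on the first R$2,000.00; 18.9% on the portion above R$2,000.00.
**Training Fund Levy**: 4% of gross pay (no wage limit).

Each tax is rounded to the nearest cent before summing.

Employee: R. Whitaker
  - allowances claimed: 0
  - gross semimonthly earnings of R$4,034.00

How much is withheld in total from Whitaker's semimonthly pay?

Provincial Income Tax: taxable = R$4,034.00
  R$200.00 + 18.9% × (R$4,034.00 − R$2,000.00) = R$200.00 + 18.9% × R$2,034.00 = R$584.43
Training Fund Levy: 4% × R$4,034.00 = R$161.36
Total: R$584.43 + R$161.36 = R$745.79

R$745.79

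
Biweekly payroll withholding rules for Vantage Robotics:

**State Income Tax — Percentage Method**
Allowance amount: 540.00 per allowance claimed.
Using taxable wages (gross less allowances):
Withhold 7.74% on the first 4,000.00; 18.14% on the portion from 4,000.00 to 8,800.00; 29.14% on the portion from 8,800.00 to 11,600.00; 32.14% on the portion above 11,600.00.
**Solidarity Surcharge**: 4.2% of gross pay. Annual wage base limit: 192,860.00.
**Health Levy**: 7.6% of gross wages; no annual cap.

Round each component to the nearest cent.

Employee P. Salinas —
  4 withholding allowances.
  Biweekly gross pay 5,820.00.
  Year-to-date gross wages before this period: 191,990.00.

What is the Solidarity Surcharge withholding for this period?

36.54

Solidarity Surcharge: cap 192,860.00 − YTD 191,990.00 = 870.00 subject; 4.2% × 870.00 = 36.54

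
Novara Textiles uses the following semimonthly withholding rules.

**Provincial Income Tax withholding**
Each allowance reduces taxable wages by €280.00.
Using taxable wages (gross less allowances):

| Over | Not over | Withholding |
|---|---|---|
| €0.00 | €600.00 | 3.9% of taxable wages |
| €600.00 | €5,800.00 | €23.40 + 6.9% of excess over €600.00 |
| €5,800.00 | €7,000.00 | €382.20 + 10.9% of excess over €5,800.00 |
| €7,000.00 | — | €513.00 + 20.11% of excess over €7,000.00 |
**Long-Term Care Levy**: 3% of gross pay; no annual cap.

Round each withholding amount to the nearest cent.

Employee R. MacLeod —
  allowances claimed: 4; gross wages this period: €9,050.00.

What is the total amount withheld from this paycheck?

€971.52

Provincial Income Tax: taxable = €9,050.00 − 4×€280.00 = €7,930.00
  €513.00 + 20.11% × (€7,930.00 − €7,000.00) = €513.00 + 20.11% × €930.00 = €700.02
Long-Term Care Levy: 3% × €9,050.00 = €271.50
Total: €700.02 + €271.50 = €971.52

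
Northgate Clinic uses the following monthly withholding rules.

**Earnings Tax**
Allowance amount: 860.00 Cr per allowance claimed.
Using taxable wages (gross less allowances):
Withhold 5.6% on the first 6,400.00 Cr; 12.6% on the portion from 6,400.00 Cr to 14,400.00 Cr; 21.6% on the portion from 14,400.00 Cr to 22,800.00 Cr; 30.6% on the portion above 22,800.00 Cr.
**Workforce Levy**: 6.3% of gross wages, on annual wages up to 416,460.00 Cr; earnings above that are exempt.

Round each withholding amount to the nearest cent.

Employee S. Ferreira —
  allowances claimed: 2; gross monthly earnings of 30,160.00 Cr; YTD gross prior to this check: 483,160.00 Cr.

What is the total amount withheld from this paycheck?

4,906.64 Cr

Earnings Tax: taxable = 30,160.00 Cr − 2×860.00 Cr = 28,440.00 Cr
  3,180.80 Cr + 30.6% × (28,440.00 Cr − 22,800.00 Cr) = 3,180.80 Cr + 30.6% × 5,640.00 Cr = 4,906.64 Cr
Workforce Levy: YTD 483,160.00 Cr ≥ cap 416,460.00 Cr → 0.00 Cr
Total: 4,906.64 Cr + 0.00 Cr = 4,906.64 Cr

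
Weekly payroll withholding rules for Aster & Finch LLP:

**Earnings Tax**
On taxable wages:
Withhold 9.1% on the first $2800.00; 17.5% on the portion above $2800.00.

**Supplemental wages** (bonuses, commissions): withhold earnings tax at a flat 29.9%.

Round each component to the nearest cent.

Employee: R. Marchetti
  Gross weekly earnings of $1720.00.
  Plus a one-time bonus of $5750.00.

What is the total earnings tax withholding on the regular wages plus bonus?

$1875.77

Earnings Tax: taxable = $1720.00
  9.1% × $1720.00 = $156.52
Supplemental (29.9% flat on bonus): 29.9% × $5750.00 = $1719.25
Total earnings tax: $156.52 + $1719.25 = $1875.77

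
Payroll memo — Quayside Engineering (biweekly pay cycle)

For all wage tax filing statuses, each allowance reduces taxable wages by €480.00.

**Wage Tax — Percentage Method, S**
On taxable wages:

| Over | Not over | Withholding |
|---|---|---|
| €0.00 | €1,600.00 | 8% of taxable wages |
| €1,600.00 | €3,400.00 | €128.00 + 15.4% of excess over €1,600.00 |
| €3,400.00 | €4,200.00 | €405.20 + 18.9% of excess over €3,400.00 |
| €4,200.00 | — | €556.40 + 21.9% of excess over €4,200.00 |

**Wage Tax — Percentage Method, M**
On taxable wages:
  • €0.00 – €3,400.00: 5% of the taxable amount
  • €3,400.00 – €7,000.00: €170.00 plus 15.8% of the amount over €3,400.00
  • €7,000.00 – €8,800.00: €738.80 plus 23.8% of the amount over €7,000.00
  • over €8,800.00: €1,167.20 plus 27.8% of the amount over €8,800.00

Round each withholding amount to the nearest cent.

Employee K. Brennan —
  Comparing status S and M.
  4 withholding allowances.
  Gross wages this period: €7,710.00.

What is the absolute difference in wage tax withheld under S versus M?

€356.99

Wage Tax (S): taxable = €7,710.00 − 4×€480.00 = €5,790.00
  €556.40 + 21.9% × (€5,790.00 − €4,200.00) = €556.40 + 21.9% × €1,590.00 = €904.61
Wage Tax (M): taxable = €7,710.00 − 4×€480.00 = €5,790.00
  €170.00 + 15.8% × (€5,790.00 − €3,400.00) = €170.00 + 15.8% × €2,390.00 = €547.62
Difference: |€904.61 − €547.62| = €356.99 (higher under S)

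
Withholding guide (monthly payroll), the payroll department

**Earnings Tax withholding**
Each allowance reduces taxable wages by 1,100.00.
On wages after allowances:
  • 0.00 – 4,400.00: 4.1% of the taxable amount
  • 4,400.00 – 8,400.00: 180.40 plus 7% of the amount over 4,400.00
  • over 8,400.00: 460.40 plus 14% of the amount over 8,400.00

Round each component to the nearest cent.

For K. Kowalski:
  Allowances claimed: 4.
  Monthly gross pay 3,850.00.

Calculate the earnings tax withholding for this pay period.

Earnings Tax: taxable = 3,850.00 − 4×1,100.00 = -550.00
  Taxable ≤ 0 → 0.00

0.00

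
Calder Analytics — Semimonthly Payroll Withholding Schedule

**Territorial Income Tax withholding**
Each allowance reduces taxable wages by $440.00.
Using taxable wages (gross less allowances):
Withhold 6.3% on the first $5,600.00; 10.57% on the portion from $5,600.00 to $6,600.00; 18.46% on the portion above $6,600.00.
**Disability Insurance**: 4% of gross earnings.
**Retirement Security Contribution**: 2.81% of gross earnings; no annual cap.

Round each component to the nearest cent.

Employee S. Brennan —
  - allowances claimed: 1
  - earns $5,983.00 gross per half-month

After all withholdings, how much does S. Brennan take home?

$5,226.35

Territorial Income Tax: taxable = $5,983.00 − 1×$440.00 = $5,543.00
  6.3% × $5,543.00 = $349.21
Disability Insurance: 4% × $5,983.00 = $239.32
Retirement Security Contribution: 2.81% × $5,983.00 = $168.12
Total withheld: $349.21 + $239.32 + $168.12 = $756.65
Net pay: $5,983.00 − $756.65 = $5,226.35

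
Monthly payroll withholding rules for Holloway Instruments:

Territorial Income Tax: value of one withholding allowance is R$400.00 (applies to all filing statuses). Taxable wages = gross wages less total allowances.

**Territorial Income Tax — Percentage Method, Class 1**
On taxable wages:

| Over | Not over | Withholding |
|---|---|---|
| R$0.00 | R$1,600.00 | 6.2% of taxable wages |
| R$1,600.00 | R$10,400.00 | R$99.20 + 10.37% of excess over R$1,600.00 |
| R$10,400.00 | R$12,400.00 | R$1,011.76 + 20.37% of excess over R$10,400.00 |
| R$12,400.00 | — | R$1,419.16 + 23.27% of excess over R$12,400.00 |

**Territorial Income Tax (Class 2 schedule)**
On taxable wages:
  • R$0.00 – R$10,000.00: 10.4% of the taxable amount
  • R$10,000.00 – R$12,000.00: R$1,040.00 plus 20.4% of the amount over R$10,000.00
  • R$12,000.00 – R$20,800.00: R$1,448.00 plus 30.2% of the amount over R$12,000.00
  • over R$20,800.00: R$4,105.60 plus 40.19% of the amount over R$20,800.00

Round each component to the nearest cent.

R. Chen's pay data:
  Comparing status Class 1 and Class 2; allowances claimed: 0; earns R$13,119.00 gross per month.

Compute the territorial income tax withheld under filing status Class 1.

R$1,586.47

Territorial Income Tax (Class 1): taxable = R$13,119.00
  R$1,419.16 + 23.27% × (R$13,119.00 − R$12,400.00) = R$1,419.16 + 23.27% × R$719.00 = R$1,586.47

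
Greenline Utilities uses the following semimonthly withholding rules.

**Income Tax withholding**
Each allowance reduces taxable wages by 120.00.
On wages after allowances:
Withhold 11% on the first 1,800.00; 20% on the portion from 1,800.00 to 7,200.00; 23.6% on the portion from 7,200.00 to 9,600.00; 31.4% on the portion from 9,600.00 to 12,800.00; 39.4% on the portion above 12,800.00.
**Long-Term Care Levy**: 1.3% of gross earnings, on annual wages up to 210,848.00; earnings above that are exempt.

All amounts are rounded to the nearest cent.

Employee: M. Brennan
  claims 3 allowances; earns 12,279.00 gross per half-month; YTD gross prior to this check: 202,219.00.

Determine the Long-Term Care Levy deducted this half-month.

112.18

Long-Term Care Levy: cap 210,848.00 − YTD 202,219.00 = 8,629.00 subject; 1.3% × 8,629.00 = 112.18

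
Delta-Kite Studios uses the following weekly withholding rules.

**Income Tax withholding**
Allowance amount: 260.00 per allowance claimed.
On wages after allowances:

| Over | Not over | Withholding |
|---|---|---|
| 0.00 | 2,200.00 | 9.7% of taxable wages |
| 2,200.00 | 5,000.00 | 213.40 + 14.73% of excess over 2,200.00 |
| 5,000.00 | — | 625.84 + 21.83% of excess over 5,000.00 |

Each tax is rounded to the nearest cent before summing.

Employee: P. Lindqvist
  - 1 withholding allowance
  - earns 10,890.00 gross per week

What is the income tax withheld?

1,854.87

Income Tax: taxable = 10,890.00 − 1×260.00 = 10,630.00
  625.84 + 21.83% × (10,630.00 − 5,000.00) = 625.84 + 21.83% × 5,630.00 = 1,854.87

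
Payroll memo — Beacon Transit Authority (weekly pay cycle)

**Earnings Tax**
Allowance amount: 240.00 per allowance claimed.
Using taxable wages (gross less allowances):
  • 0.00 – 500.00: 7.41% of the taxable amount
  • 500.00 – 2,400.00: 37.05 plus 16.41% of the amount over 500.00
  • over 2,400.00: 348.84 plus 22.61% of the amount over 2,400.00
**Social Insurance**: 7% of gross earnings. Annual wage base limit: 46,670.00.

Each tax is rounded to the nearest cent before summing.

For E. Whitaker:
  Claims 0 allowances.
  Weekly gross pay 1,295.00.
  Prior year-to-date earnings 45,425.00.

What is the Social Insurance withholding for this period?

87.15

Social Insurance: cap 46,670.00 − YTD 45,425.00 = 1,245.00 subject; 7% × 1,245.00 = 87.15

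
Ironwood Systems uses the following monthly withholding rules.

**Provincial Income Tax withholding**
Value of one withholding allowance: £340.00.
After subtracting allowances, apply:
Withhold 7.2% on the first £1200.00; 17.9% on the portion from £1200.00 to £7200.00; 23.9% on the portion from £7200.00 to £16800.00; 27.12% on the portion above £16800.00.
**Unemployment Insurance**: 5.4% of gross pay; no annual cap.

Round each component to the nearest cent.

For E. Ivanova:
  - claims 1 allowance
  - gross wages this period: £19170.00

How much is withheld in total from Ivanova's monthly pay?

£5040.52

Provincial Income Tax: taxable = £19170.00 − 1×£340.00 = £18830.00
  £3454.80 + 27.12% × (£18830.00 − £16800.00) = £3454.80 + 27.12% × £2030.00 = £4005.34
Unemployment Insurance: 5.4% × £19170.00 = £1035.18
Total: £4005.34 + £1035.18 = £5040.52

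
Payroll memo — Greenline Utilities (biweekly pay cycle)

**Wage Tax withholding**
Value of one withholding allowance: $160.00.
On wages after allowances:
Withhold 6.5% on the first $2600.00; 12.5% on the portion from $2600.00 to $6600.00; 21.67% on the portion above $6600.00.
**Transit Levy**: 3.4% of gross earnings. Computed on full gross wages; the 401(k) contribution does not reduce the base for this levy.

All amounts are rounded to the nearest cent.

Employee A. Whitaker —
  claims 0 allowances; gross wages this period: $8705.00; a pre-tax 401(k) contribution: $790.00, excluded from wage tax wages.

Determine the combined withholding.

$1249.93

Wage Tax: taxable = $8705.00 − $790.00 = $7915.00
  $669.00 + 21.67% × ($7915.00 − $6600.00) = $669.00 + 21.67% × $1315.00 = $953.96
Transit Levy: 3.4% × $8705.00 = $295.97
Total: $953.96 + $295.97 = $1249.93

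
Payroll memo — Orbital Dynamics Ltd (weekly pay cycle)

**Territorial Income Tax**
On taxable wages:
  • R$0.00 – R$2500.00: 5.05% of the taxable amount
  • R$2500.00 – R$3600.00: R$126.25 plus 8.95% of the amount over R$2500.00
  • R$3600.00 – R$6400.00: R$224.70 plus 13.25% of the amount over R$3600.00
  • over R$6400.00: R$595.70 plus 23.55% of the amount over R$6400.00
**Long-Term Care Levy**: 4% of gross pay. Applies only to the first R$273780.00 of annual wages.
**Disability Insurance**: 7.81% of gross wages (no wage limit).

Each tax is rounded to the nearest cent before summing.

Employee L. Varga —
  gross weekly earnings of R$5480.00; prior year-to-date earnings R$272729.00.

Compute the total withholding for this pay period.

Territorial Income Tax: taxable = R$5480.00
  R$224.70 + 13.25% × (R$5480.00 − R$3600.00) = R$224.70 + 13.25% × R$1880.00 = R$473.80
Long-Term Care Levy: cap R$273780.00 − YTD R$272729.00 = R$1051.00 subject; 4% × R$1051.00 = R$42.04
Disability Insurance: 7.81% × R$5480.00 = R$427.99
Total: R$473.80 + R$42.04 + R$427.99 = R$943.83

R$943.83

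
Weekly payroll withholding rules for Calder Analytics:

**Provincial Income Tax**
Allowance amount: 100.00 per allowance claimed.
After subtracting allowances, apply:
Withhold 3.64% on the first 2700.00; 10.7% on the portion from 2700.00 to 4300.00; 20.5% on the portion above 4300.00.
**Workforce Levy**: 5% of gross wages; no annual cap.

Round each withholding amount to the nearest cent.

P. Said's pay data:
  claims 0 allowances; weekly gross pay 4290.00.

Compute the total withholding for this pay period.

Provincial Income Tax: taxable = 4290.00
  98.28 + 10.7% × (4290.00 − 2700.00) = 98.28 + 10.7% × 1590.00 = 268.41
Workforce Levy: 5% × 4290.00 = 214.50
Total: 268.41 + 214.50 = 482.91

482.91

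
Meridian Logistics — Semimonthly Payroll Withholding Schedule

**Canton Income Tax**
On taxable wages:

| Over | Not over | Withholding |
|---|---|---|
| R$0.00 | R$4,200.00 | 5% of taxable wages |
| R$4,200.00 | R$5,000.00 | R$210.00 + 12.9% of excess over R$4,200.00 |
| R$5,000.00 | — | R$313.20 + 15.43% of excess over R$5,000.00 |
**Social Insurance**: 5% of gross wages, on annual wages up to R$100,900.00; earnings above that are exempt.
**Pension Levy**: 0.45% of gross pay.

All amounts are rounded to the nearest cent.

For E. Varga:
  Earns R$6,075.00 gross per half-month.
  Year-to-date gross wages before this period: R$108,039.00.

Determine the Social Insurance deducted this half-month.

Social Insurance: YTD R$108,039.00 ≥ cap R$100,900.00 → R$0.00

R$0.00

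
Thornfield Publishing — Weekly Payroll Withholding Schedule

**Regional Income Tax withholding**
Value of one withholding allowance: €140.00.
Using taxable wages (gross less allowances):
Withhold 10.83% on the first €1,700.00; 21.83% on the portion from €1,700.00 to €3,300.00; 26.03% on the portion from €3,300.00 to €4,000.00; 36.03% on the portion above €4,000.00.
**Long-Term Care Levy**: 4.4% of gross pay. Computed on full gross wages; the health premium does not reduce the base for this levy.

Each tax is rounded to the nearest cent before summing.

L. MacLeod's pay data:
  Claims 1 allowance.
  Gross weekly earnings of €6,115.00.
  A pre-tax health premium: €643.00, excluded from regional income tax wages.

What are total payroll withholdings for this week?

€1,464.58

Regional Income Tax: taxable = €6,115.00 − €643.00 − 1×€140.00 = €5,332.00
  €715.60 + 36.03% × (€5,332.00 − €4,000.00) = €715.60 + 36.03% × €1,332.00 = €1,195.52
Long-Term Care Levy: 4.4% × €6,115.00 = €269.06
Total: €1,195.52 + €269.06 = €1,464.58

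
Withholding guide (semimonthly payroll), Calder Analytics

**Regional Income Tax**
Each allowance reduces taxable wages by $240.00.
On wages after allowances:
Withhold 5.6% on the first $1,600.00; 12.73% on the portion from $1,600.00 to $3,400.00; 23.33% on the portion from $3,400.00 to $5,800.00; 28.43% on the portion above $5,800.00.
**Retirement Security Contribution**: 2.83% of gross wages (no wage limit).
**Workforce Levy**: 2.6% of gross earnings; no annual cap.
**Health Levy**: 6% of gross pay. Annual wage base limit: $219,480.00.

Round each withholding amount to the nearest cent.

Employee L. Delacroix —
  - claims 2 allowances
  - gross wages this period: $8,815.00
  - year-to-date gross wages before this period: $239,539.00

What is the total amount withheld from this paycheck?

Regional Income Tax: taxable = $8,815.00 − 2×$240.00 = $8,335.00
  $878.66 + 28.43% × ($8,335.00 − $5,800.00) = $878.66 + 28.43% × $2,535.00 = $1,599.36
Retirement Security Contribution: 2.83% × $8,815.00 = $249.46
Workforce Levy: 2.6% × $8,815.00 = $229.19
Health Levy: YTD $239,539.00 ≥ cap $219,480.00 → $0.00
Total: $1,599.36 + $249.46 + $229.19 + $0.00 = $2,078.01

$2,078.01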